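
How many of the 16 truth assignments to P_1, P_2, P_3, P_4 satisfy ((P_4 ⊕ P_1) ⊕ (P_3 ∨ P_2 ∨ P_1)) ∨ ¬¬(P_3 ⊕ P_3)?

8

 P_1  |  P_2  |  P_3  |  P_4  || (P_4 ⊕ P_1) | (P_2 ∨ P_1) | (P_3 ∨ (P_2 ∨ P_1)) | (P_3 ⊕ P_3) | ¬(P_3 ⊕ P_3) | ¬¬(P_3 ⊕ P_3) |   φ  
 True |  True |  True |  True ||    False    |     True    |         True        |    False    |     True     |     False     |  True
 True |  True |  True | False ||     True    |     True    |         True        |    False    |     True     |     False     | False
 True |  True | False |  True ||    False    |     True    |         True        |    False    |     True     |     False     |  True
 True |  True | False | False ||     True    |     True    |         True        |    False    |     True     |     False     | False
 True | False |  True |  True ||    False    |     True    |         True        |    False    |     True     |     False     |  True
 True | False |  True | False ||     True    |     True    |         True        |    False    |     True     |     False     | False
 True | False | False |  True ||    False    |     True    |         True        |    False    |     True     |     False     |  True
 True | False | False | False ||     True    |     True    |         True        |    False    |     True     |     False     | False
False |  True |  True |  True ||     True    |     True    |         True        |    False    |     True     |     False     | False
False |  True |  True | False ||    False    |     True    |         True        |    False    |     True     |     False     |  True
False |  True | False |  True ||     True    |     True    |         True        |    False    |     True     |     False     | False
False |  True | False | False ||    False    |     True    |         True        |    False    |     True     |     False     |  True
False | False |  True |  True ||     True    |    False    |         True        |    False    |     True     |     False     | False
False | False |  True | False ||    False    |    False    |         True        |    False    |     True     |     False     |  True
False | False | False |  True ||     True    |    False    |        False        |    False    |     True     |     False     |  True
False | False | False | False ||    False    |    False    |        False        |    False    |     True     |     False     | False
The formula is true on 8 of the 16 rows.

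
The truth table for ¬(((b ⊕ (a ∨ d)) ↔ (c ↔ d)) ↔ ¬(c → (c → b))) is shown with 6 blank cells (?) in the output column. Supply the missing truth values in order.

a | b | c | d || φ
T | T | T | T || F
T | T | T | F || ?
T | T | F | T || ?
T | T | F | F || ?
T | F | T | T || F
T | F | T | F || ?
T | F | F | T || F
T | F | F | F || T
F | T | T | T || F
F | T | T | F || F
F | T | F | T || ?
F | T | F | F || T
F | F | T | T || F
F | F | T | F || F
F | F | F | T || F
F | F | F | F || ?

T, T, F, T, T, F

Row a=T, b=T, c=T, d=F: ((b ⊕ (a ∨ d)) ↔ (c ↔ d)) = T, ¬(c → (c → b)) = F, (((b ⊕ (a ∨ d)) ↔ (c ↔ d)) ↔ ¬(c → (c → b))) = F, so the formula = T.
Row a=T, b=T, c=F, d=T: ((b ⊕ (a ∨ d)) ↔ (c ↔ d)) = T, ¬(c → (c → b)) = F, (((b ⊕ (a ∨ d)) ↔ (c ↔ d)) ↔ ¬(c → (c → b))) = F, so the formula = T.
Row a=T, b=T, c=F, d=F: ((b ⊕ (a ∨ d)) ↔ (c ↔ d)) = F, ¬(c → (c → b)) = F, (((b ⊕ (a ∨ d)) ↔ (c ↔ d)) ↔ ¬(c → (c → b))) = T, so the formula = F.
Row a=T, b=F, c=T, d=F: ((b ⊕ (a ∨ d)) ↔ (c ↔ d)) = F, ¬(c → (c → b)) = T, (((b ⊕ (a ∨ d)) ↔ (c ↔ d)) ↔ ¬(c → (c → b))) = F, so the formula = T.
Row a=F, b=T, c=F, d=T: ((b ⊕ (a ∨ d)) ↔ (c ↔ d)) = T, ¬(c → (c → b)) = F, (((b ⊕ (a ∨ d)) ↔ (c ↔ d)) ↔ ¬(c → (c → b))) = F, so the formula = T.
Row a=F, b=F, c=F, d=F: ((b ⊕ (a ∨ d)) ↔ (c ↔ d)) = F, ¬(c → (c → b)) = F, (((b ⊕ (a ∨ d)) ↔ (c ↔ d)) ↔ ¬(c → (c → b))) = T, so the formula = F.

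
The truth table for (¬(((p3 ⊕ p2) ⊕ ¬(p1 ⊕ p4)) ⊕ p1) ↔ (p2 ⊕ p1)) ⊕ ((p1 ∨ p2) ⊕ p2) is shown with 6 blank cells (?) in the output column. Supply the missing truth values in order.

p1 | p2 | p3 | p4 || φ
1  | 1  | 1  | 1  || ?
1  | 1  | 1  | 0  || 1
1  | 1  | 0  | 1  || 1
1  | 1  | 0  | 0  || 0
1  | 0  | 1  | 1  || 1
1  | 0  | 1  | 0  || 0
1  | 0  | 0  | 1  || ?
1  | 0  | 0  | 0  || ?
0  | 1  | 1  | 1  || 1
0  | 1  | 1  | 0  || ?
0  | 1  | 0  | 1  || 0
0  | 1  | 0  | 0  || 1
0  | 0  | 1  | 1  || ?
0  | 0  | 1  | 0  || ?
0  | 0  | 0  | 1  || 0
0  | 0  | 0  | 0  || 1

0, 0, 1, 0, 1, 0

Row p1=1, p2=1, p3=1, p4=1: (¬(((p3 ⊕ p2) ⊕ ¬(p1 ⊕ p4)) ⊕ p1) ↔ (p2 ⊕ p1)) = 0, ((p1 ∨ p2) ⊕ p2) = 0, so the formula = 0.
Row p1=1, p2=0, p3=0, p4=1: (¬(((p3 ⊕ p2) ⊕ ¬(p1 ⊕ p4)) ⊕ p1) ↔ (p2 ⊕ p1)) = 1, ((p1 ∨ p2) ⊕ p2) = 1, so the formula = 0.
Row p1=1, p2=0, p3=0, p4=0: (¬(((p3 ⊕ p2) ⊕ ¬(p1 ⊕ p4)) ⊕ p1) ↔ (p2 ⊕ p1)) = 0, ((p1 ∨ p2) ⊕ p2) = 1, so the formula = 1.
Row p1=0, p2=1, p3=1, p4=0: (¬(((p3 ⊕ p2) ⊕ ¬(p1 ⊕ p4)) ⊕ p1) ↔ (p2 ⊕ p1)) = 0, ((p1 ∨ p2) ⊕ p2) = 0, so the formula = 0.
Row p1=0, p2=0, p3=1, p4=1: (¬(((p3 ⊕ p2) ⊕ ¬(p1 ⊕ p4)) ⊕ p1) ↔ (p2 ⊕ p1)) = 1, ((p1 ∨ p2) ⊕ p2) = 0, so the formula = 1.
Row p1=0, p2=0, p3=1, p4=0: (¬(((p3 ⊕ p2) ⊕ ¬(p1 ⊕ p4)) ⊕ p1) ↔ (p2 ⊕ p1)) = 0, ((p1 ∨ p2) ⊕ p2) = 0, so the formula = 0.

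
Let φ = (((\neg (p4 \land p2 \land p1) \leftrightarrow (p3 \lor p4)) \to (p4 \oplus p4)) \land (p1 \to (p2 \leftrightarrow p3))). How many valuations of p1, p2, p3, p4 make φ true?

4

p1 | p2 | p3 | p4 | φ
-- | -- | -- | -- | -
1  | 1  | 1  | 1  | 1
1  | 1  | 1  | 0  | 0
1  | 1  | 0  | 1  | 0
1  | 1  | 0  | 0  | 0
1  | 0  | 1  | 1  | 0
1  | 0  | 1  | 0  | 0
1  | 0  | 0  | 1  | 0
1  | 0  | 0  | 0  | 1
0  | 1  | 1  | 1  | 0
0  | 1  | 1  | 0  | 0
0  | 1  | 0  | 1  | 0
0  | 1  | 0  | 0  | 1
0  | 0  | 1  | 1  | 0
0  | 0  | 1  | 0  | 0
0  | 0  | 0  | 1  | 0
0  | 0  | 0  | 0  | 1
The formula is true on 4 of the 16 rows.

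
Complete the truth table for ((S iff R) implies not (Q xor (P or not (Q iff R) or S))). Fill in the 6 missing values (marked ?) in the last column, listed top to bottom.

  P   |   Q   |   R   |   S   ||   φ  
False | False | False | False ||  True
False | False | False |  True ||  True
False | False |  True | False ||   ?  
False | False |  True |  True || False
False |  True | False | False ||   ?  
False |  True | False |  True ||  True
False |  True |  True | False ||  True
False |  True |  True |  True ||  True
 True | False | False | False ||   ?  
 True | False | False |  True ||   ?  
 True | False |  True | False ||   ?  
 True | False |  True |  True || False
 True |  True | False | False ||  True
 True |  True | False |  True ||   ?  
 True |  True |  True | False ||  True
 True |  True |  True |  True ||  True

True, True, False, True, True, True

Row P=False, Q=False, R=True, S=False: (S iff R) = False, not (Q xor (P or not (Q iff R) or S)) = False, so the formula = True.
Row P=False, Q=True, R=False, S=False: (S iff R) = True, not (Q xor (P or not (Q iff R) or S)) = True, so the formula = True.
Row P=True, Q=False, R=False, S=False: (S iff R) = True, not (Q xor (P or not (Q iff R) or S)) = False, so the formula = False.
Row P=True, Q=False, R=False, S=True: (S iff R) = False, not (Q xor (P or not (Q iff R) or S)) = False, so the formula = True.
Row P=True, Q=False, R=True, S=False: (S iff R) = False, not (Q xor (P or not (Q iff R) or S)) = False, so the formula = True.
Row P=True, Q=True, R=False, S=True: (S iff R) = False, not (Q xor (P or not (Q iff R) or S)) = True, so the formula = True.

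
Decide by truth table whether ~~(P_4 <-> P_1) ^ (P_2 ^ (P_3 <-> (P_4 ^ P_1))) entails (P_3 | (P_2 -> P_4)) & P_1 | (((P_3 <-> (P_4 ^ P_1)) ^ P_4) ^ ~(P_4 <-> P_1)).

P_1 | P_2 | P_3 | P_4 | φ | ψ
--- | --- | --- | --- | - | -
 F  |  F  |  F  |  F  | F | T
 F  |  F  |  F  |  T  | F | F
 F  |  F  |  T  |  F  | T | F
 F  |  F  |  T  |  T  | T | T
 F  |  T  |  F  |  F  | T | T
 F  |  T  |  F  |  T  | T | F
 F  |  T  |  T  |  F  | F | F
 F  |  T  |  T  |  T  | F | T
 T  |  F  |  F  |  F  | F | T
 T  |  F  |  F  |  T  | F | T
 T  |  F  |  T  |  F  | T | T
 T  |  F  |  T  |  T  | T | T
 T  |  T  |  F  |  F  | T | T
 T  |  T  |  F  |  T  | T | T
 T  |  T  |  T  |  F  | F | T
 T  |  T  |  T  |  T  | F | T
At P_1=F, P_2=F, P_3=T, P_4=F we have φ true but ψ false, so φ does not entail ψ.

no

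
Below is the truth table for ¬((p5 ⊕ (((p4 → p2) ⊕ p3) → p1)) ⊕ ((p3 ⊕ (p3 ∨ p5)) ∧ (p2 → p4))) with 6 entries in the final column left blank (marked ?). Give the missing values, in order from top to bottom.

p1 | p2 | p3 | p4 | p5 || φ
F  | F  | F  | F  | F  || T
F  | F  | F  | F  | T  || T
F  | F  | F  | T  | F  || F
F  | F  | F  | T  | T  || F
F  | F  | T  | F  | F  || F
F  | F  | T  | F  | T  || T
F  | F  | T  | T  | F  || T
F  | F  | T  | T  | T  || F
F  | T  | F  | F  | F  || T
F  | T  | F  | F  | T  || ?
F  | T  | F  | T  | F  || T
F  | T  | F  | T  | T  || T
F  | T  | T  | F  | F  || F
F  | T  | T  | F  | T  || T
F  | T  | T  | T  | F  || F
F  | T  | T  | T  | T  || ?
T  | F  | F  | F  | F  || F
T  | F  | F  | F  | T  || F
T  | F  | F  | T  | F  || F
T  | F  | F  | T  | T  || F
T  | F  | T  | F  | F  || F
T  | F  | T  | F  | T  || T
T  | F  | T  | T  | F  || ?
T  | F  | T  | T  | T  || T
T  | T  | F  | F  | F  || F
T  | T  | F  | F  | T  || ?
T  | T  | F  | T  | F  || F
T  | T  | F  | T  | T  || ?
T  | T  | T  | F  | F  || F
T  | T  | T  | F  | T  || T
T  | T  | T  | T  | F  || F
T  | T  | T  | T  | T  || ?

F, T, F, T, F, T

Row p1=F, p2=T, p3=F, p4=F, p5=T: (p5 ⊕ (((p4 → p2) ⊕ p3) → p1)) = T, ((p3 ⊕ (p3 ∨ p5)) ∧ (p2 → p4)) = F, ((p5 ⊕ (((p4 → p2) ⊕ p3) → p1)) ⊕ ((p3 ⊕ (p3 ∨ p5)) ∧ (p2 → p4))) = T, so the formula = F.
Row p1=F, p2=T, p3=T, p4=T, p5=T: (p5 ⊕ (((p4 → p2) ⊕ p3) → p1)) = F, ((p3 ⊕ (p3 ∨ p5)) ∧ (p2 → p4)) = F, ((p5 ⊕ (((p4 → p2) ⊕ p3) → p1)) ⊕ ((p3 ⊕ (p3 ∨ p5)) ∧ (p2 → p4))) = F, so the formula = T.
Row p1=T, p2=F, p3=T, p4=T, p5=F: (p5 ⊕ (((p4 → p2) ⊕ p3) → p1)) = T, ((p3 ⊕ (p3 ∨ p5)) ∧ (p2 → p4)) = F, ((p5 ⊕ (((p4 → p2) ⊕ p3) → p1)) ⊕ ((p3 ⊕ (p3 ∨ p5)) ∧ (p2 → p4))) = T, so the formula = F.
Row p1=T, p2=T, p3=F, p4=F, p5=T: (p5 ⊕ (((p4 → p2) ⊕ p3) → p1)) = F, ((p3 ⊕ (p3 ∨ p5)) ∧ (p2 → p4)) = F, ((p5 ⊕ (((p4 → p2) ⊕ p3) → p1)) ⊕ ((p3 ⊕ (p3 ∨ p5)) ∧ (p2 → p4))) = F, so the formula = T.
Row p1=T, p2=T, p3=F, p4=T, p5=T: (p5 ⊕ (((p4 → p2) ⊕ p3) → p1)) = F, ((p3 ⊕ (p3 ∨ p5)) ∧ (p2 → p4)) = T, ((p5 ⊕ (((p4 → p2) ⊕ p3) → p1)) ⊕ ((p3 ⊕ (p3 ∨ p5)) ∧ (p2 → p4))) = T, so the formula = F.
Row p1=T, p2=T, p3=T, p4=T, p5=T: (p5 ⊕ (((p4 → p2) ⊕ p3) → p1)) = F, ((p3 ⊕ (p3 ∨ p5)) ∧ (p2 → p4)) = F, ((p5 ⊕ (((p4 → p2) ⊕ p3) → p1)) ⊕ ((p3 ⊕ (p3 ∨ p5)) ∧ (p2 → p4))) = F, so the formula = T.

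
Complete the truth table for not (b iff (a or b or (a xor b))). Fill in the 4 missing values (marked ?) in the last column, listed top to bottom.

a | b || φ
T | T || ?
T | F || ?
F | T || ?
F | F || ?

Row a=T, b=T: (a or b or (a xor b)) = T, (b iff (a or b or (a xor b))) = T, so the formula = F.
Row a=T, b=F: (a or b or (a xor b)) = T, (b iff (a or b or (a xor b))) = F, so the formula = T.
Row a=F, b=T: (a or b or (a xor b)) = T, (b iff (a or b or (a xor b))) = T, so the formula = F.
Row a=F, b=F: (a or b or (a xor b)) = F, (b iff (a or b or (a xor b))) = T, so the formula = F.

F, T, F, F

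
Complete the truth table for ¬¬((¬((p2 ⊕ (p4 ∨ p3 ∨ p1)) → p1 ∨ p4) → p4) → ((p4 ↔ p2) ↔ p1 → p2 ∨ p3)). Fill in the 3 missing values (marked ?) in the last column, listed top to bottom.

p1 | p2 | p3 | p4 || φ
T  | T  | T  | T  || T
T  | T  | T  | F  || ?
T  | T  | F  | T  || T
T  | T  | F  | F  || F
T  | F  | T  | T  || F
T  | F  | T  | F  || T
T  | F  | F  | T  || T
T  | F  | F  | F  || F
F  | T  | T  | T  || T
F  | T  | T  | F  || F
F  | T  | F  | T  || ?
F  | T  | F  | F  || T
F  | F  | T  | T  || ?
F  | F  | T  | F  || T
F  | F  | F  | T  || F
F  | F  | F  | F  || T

Row p1=T, p2=T, p3=T, p4=F: ((¬((p2 ⊕ (p4 ∨ p3 ∨ p1)) → p1 ∨ p4) → p4) → ((p4 ↔ p2) ↔ p1 → p2 ∨ p3)) = F, ¬((¬((p2 ⊕ (p4 ∨ p3 ∨ p1)) → p1 ∨ p4) → p4) → ((p4 ↔ p2) ↔ p1 → p2 ∨ p3)) = T, so the formula = F.
Row p1=F, p2=T, p3=F, p4=T: ((¬((p2 ⊕ (p4 ∨ p3 ∨ p1)) → p1 ∨ p4) → p4) → ((p4 ↔ p2) ↔ p1 → p2 ∨ p3)) = T, ¬((¬((p2 ⊕ (p4 ∨ p3 ∨ p1)) → p1 ∨ p4) → p4) → ((p4 ↔ p2) ↔ p1 → p2 ∨ p3)) = F, so the formula = T.
Row p1=F, p2=F, p3=T, p4=T: ((¬((p2 ⊕ (p4 ∨ p3 ∨ p1)) → p1 ∨ p4) → p4) → ((p4 ↔ p2) ↔ p1 → p2 ∨ p3)) = F, ¬((¬((p2 ⊕ (p4 ∨ p3 ∨ p1)) → p1 ∨ p4) → p4) → ((p4 ↔ p2) ↔ p1 → p2 ∨ p3)) = T, so the formula = F.

F, T, F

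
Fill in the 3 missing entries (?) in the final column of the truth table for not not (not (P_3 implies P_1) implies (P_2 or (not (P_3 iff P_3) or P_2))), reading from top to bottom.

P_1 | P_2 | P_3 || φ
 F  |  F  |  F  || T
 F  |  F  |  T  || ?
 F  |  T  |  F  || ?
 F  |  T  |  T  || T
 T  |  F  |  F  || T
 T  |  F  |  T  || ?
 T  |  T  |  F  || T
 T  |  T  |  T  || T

Row P_1=F, P_2=F, P_3=T: (not (P_3 implies P_1) implies (P_2 or (not (P_3 iff P_3) or P_2))) = F, not (not (P_3 implies P_1) implies (P_2 or (not (P_3 iff P_3) or P_2))) = T, so the formula = F.
Row P_1=F, P_2=T, P_3=F: (not (P_3 implies P_1) implies (P_2 or (not (P_3 iff P_3) or P_2))) = T, not (not (P_3 implies P_1) implies (P_2 or (not (P_3 iff P_3) or P_2))) = F, so the formula = T.
Row P_1=T, P_2=F, P_3=T: (not (P_3 implies P_1) implies (P_2 or (not (P_3 iff P_3) or P_2))) = T, not (not (P_3 implies P_1) implies (P_2 or (not (P_3 iff P_3) or P_2))) = F, so the formula = T.

F, T, T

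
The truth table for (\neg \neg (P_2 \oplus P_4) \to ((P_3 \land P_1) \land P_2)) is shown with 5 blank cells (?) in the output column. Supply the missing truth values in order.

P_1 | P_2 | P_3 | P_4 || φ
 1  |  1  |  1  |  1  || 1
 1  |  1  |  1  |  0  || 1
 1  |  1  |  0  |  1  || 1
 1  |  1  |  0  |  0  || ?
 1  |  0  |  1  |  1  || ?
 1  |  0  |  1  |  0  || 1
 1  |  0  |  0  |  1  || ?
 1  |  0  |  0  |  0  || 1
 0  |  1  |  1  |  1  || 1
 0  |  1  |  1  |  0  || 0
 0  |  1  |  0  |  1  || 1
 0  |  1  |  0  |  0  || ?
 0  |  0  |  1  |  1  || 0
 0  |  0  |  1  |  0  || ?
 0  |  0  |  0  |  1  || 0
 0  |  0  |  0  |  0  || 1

0, 0, 0, 0, 1

Row P_1=1, P_2=1, P_3=0, P_4=0: \neg \neg (P_2 \oplus P_4) = 1, ((P_3 \land P_1) \land P_2) = 0, so the formula = 0.
Row P_1=1, P_2=0, P_3=1, P_4=1: \neg \neg (P_2 \oplus P_4) = 1, ((P_3 \land P_1) \land P_2) = 0, so the formula = 0.
Row P_1=1, P_2=0, P_3=0, P_4=1: \neg \neg (P_2 \oplus P_4) = 1, ((P_3 \land P_1) \land P_2) = 0, so the formula = 0.
Row P_1=0, P_2=1, P_3=0, P_4=0: \neg \neg (P_2 \oplus P_4) = 1, ((P_3 \land P_1) \land P_2) = 0, so the formula = 0.
Row P_1=0, P_2=0, P_3=1, P_4=0: \neg \neg (P_2 \oplus P_4) = 0, ((P_3 \land P_1) \land P_2) = 0, so the formula = 1.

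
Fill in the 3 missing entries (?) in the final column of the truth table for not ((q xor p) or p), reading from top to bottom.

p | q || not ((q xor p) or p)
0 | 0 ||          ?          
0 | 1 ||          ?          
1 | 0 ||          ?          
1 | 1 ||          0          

1, 0, 0

Row p=0, q=0: (q xor p) = 0, ((q xor p) or p) = 0, so not ((q xor p) or p) = 1.
Row p=0, q=1: (q xor p) = 1, ((q xor p) or p) = 1, so not ((q xor p) or p) = 0.
Row p=1, q=0: (q xor p) = 1, ((q xor p) or p) = 1, so not ((q xor p) or p) = 0.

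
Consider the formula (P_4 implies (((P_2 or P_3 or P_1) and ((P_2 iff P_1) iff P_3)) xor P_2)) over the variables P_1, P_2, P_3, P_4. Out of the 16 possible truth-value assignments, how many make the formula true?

12

P_1 | P_2 | P_3 | P_4 || (P_2 or P_3 or P_1) | (P_2 iff P_1) | ((P_2 iff P_1) iff P_3) | φ
 F  |  F  |  F  |  F  ||          F          |       T       |            F            | T
 F  |  F  |  F  |  T  ||          F          |       T       |            F            | F
 F  |  F  |  T  |  F  ||          T          |       T       |            T            | T
 F  |  F  |  T  |  T  ||          T          |       T       |            T            | T
 F  |  T  |  F  |  F  ||          T          |       F       |            T            | T
 F  |  T  |  F  |  T  ||          T          |       F       |            T            | F
 F  |  T  |  T  |  F  ||          T          |       F       |            F            | T
 F  |  T  |  T  |  T  ||          T          |       F       |            F            | T
 T  |  F  |  F  |  F  ||          T          |       F       |            T            | T
 T  |  F  |  F  |  T  ||          T          |       F       |            T            | T
 T  |  F  |  T  |  F  ||          T          |       F       |            F            | T
 T  |  F  |  T  |  T  ||          T          |       F       |            F            | F
 T  |  T  |  F  |  F  ||          T          |       T       |            F            | T
 T  |  T  |  F  |  T  ||          T          |       T       |            F            | T
 T  |  T  |  T  |  F  ||          T          |       T       |            T            | T
 T  |  T  |  T  |  T  ||          T          |       T       |            T            | F
The formula is true on 12 of the 16 rows.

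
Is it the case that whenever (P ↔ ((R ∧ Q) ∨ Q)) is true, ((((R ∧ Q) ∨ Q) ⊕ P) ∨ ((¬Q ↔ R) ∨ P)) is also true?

  P      Q      R    |    φ      ψ  
False  False  False  |   True  False
False  False   True  |   True   True
False   True  False  |  False   True
False   True   True  |  False   True
 True  False  False  |  False   True
 True  False   True  |  False   True
 True   True  False  |   True   True
 True   True   True  |   True   True
At P=False, Q=False, R=False we have φ true but ψ false, so φ does not entail ψ.

no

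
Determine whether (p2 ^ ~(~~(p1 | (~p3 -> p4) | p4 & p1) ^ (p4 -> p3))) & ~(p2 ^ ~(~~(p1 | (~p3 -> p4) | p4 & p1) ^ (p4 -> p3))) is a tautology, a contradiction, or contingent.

contradiction

p1 | p2 | p3 | p4 || φ
F  | F  | F  | F  || F
F  | F  | F  | T  || F
F  | F  | T  | F  || F
F  | F  | T  | T  || F
F  | T  | F  | F  || F
F  | T  | F  | T  || F
F  | T  | T  | F  || F
F  | T  | T  | T  || F
T  | F  | F  | F  || F
T  | F  | F  | T  || F
T  | F  | T  | F  || F
T  | F  | T  | T  || F
T  | T  | F  | F  || F
T  | T  | F  | T  || F
T  | T  | T  | F  || F
T  | T  | T  | T  || F
Every row is F, so the formula is a contradiction.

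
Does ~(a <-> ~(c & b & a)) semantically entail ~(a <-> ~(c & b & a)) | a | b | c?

yes

a | b | c | φ | ψ
- | - | - | - | -
1 | 1 | 1 | 1 | 1
1 | 1 | 0 | 0 | 1
1 | 0 | 1 | 0 | 1
1 | 0 | 0 | 0 | 1
0 | 1 | 1 | 1 | 1
0 | 1 | 0 | 1 | 1
0 | 0 | 1 | 1 | 1
0 | 0 | 0 | 1 | 1
In every row where φ is true, ψ is also true, so φ ⊨ ψ.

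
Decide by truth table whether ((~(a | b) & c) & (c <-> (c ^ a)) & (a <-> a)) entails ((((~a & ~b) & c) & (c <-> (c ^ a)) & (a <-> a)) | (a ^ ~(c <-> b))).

a  b  c  |  φ  ψ
0  0  0  |  0  0
0  0  1  |  1  1
0  1  0  |  0  1
0  1  1  |  0  0
1  0  0  |  0  1
1  0  1  |  0  0
1  1  0  |  0  0
1  1  1  |  0  1
In every row where φ is true, ψ is also true, so φ ⊨ ψ.

yes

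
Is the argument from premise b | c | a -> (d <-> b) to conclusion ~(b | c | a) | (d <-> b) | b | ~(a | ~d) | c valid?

yes

a  b  c  d  |  φ  ψ
T  T  T  T  |  T  T
T  T  T  F  |  F  T
T  T  F  T  |  T  T
T  T  F  F  |  F  T
T  F  T  T  |  F  T
T  F  T  F  |  T  T
T  F  F  T  |  F  F
T  F  F  F  |  T  T
F  T  T  T  |  T  T
F  T  T  F  |  F  T
F  T  F  T  |  T  T
F  T  F  F  |  F  T
F  F  T  T  |  F  T
F  F  T  F  |  T  T
F  F  F  T  |  T  T
F  F  F  F  |  T  T
In every row where φ is true, ψ is also true, so φ ⊨ ψ.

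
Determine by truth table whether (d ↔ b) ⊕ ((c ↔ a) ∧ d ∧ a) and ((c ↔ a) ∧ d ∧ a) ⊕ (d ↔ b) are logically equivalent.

equivalent

a | b | c | d | φ | ψ
- | - | - | - | - | -
0 | 0 | 0 | 0 | 1 | 1
0 | 0 | 0 | 1 | 0 | 0
0 | 0 | 1 | 0 | 1 | 1
0 | 0 | 1 | 1 | 0 | 0
0 | 1 | 0 | 0 | 0 | 0
0 | 1 | 0 | 1 | 1 | 1
0 | 1 | 1 | 0 | 0 | 0
0 | 1 | 1 | 1 | 1 | 1
1 | 0 | 0 | 0 | 1 | 1
1 | 0 | 0 | 1 | 0 | 0
1 | 0 | 1 | 0 | 1 | 1
1 | 0 | 1 | 1 | 1 | 1
1 | 1 | 0 | 0 | 0 | 0
1 | 1 | 0 | 1 | 1 | 1
1 | 1 | 1 | 0 | 0 | 0
1 | 1 | 1 | 1 | 0 | 0
The columns for φ and ψ agree on every row, so they are logically equivalent.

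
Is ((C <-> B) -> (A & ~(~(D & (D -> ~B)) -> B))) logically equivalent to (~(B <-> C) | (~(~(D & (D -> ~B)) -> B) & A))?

equivalent

A | B | C | D | φ | ψ
- | - | - | - | - | -
1 | 1 | 1 | 1 | 0 | 0
1 | 1 | 1 | 0 | 0 | 0
1 | 1 | 0 | 1 | 1 | 1
1 | 1 | 0 | 0 | 1 | 1
1 | 0 | 1 | 1 | 1 | 1
1 | 0 | 1 | 0 | 1 | 1
1 | 0 | 0 | 1 | 0 | 0
1 | 0 | 0 | 0 | 1 | 1
0 | 1 | 1 | 1 | 0 | 0
0 | 1 | 1 | 0 | 0 | 0
0 | 1 | 0 | 1 | 1 | 1
0 | 1 | 0 | 0 | 1 | 1
0 | 0 | 1 | 1 | 1 | 1
0 | 0 | 1 | 0 | 1 | 1
0 | 0 | 0 | 1 | 0 | 0
0 | 0 | 0 | 0 | 0 | 0
The columns for φ and ψ agree on every row, so they are logically equivalent.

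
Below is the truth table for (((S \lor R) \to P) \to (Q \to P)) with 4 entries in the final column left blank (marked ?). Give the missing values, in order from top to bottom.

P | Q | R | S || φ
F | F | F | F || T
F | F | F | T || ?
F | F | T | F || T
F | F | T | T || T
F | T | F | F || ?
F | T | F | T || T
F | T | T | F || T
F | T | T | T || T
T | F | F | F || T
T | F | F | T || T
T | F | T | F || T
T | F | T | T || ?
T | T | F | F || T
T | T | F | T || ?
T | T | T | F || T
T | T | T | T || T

T, F, T, T

Row P=F, Q=F, R=F, S=T: ((S \lor R) \to P) = F, (Q \to P) = T, so the formula = T.
Row P=F, Q=T, R=F, S=F: ((S \lor R) \to P) = T, (Q \to P) = F, so the formula = F.
Row P=T, Q=F, R=T, S=T: ((S \lor R) \to P) = T, (Q \to P) = T, so the formula = T.
Row P=T, Q=T, R=F, S=T: ((S \lor R) \to P) = T, (Q \to P) = T, so the formula = T.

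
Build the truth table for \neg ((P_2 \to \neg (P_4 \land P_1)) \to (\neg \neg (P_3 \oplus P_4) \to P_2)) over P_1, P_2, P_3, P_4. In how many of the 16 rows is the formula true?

4

P_1 | P_2 | P_3 | P_4 || φ
 T  |  T  |  T  |  T  || F
 T  |  T  |  T  |  F  || F
 T  |  T  |  F  |  T  || F
 T  |  T  |  F  |  F  || F
 T  |  F  |  T  |  T  || F
 T  |  F  |  T  |  F  || T
 T  |  F  |  F  |  T  || T
 T  |  F  |  F  |  F  || F
 F  |  T  |  T  |  T  || F
 F  |  T  |  T  |  F  || F
 F  |  T  |  F  |  T  || F
 F  |  T  |  F  |  F  || F
 F  |  F  |  T  |  T  || F
 F  |  F  |  T  |  F  || T
 F  |  F  |  F  |  T  || T
 F  |  F  |  F  |  F  || F
The formula is true on 4 of the 16 rows.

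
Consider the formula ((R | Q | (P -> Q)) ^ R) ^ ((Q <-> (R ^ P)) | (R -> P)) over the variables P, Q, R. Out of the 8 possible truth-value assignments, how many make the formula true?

P  Q  R     (P -> Q)  (R | Q | (P -> Q))  ((R | Q | (P -> Q)) ^ R)  (R ^ P)  (Q <-> (R ^ P))  (R -> P)  ((Q <-> (R ^ P)) | (R -> P))  φ
F  F  F        T              T                      T                 F            T            T                   T                F
F  F  T        T              T                      F                 T            F            F                   F                F
F  T  F        T              T                      T                 F            F            T                   T                F
F  T  T        T              T                      F                 T            T            F                   T                T
T  F  F        F              F                      F                 T            F            T                   T                T
T  F  T        F              T                      F                 F            T            T                   T                T
T  T  F        T              T                      T                 T            T            T                   T                F
T  T  T        T              T                      F                 F            F            T                   T                T
The formula is true on 4 of the 8 rows.

4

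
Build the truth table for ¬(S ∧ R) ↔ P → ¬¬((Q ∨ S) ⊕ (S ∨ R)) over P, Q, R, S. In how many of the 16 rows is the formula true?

  P   |   Q   |   R   |   S   | (S ∧ R) | ¬(S ∧ R) | (Q ∨ S) | (S ∨ R) | ((Q ∨ S) ⊕ (S ∨ R)) | ¬((Q ∨ S) ⊕ (S ∨ R)) | ¬¬((Q ∨ S) ⊕ (S ∨ R)) | (P → ¬¬((Q ∨ S) ⊕ (S ∨ R))) |   φ  
----- | ----- | ----- | ----- | ------- | -------- | ------- | ------- | ------------------- | -------------------- | --------------------- | --------------------------- | -----
False | False | False | False |  False  |   True   |  False  |  False  |        False        |         True         |         False         |             True            |  True
False | False | False |  True |  False  |   True   |   True  |   True  |        False        |         True         |         False         |             True            |  True
False | False |  True | False |  False  |   True   |  False  |   True  |         True        |        False         |          True         |             True            |  True
False | False |  True |  True |   True  |  False   |   True  |   True  |        False        |         True         |         False         |             True            | False
False |  True | False | False |  False  |   True   |   True  |  False  |         True        |        False         |          True         |             True            |  True
False |  True | False |  True |  False  |   True   |   True  |   True  |        False        |         True         |         False         |             True            |  True
False |  True |  True | False |  False  |   True   |   True  |   True  |        False        |         True         |         False         |             True            |  True
False |  True |  True |  True |   True  |  False   |   True  |   True  |        False        |         True         |         False         |             True            | False
 True | False | False | False |  False  |   True   |  False  |  False  |        False        |         True         |         False         |            False            | False
 True | False | False |  True |  False  |   True   |   True  |   True  |        False        |         True         |         False         |            False            | False
 True | False |  True | False |  False  |   True   |  False  |   True  |         True        |        False         |          True         |             True            |  True
 True | False |  True |  True |   True  |  False   |   True  |   True  |        False        |         True         |         False         |            False            |  True
 True |  True | False | False |  False  |   True   |   True  |  False  |         True        |        False         |          True         |             True            |  True
 True |  True | False |  True |  False  |   True   |   True  |   True  |        False        |         True         |         False         |            False            | False
 True |  True |  True | False |  False  |   True   |   True  |   True  |        False        |         True         |         False         |            False            | False
 True |  True |  True |  True |   True  |  False   |   True  |   True  |        False        |         True         |         False         |            False            |  True
The formula is true on 10 of the 16 rows.

10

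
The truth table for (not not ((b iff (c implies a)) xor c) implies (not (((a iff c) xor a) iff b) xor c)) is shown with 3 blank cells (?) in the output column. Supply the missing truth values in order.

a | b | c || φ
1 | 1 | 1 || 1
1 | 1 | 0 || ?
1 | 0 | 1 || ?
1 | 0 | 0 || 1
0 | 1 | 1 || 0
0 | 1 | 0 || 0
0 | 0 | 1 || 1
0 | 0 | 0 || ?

0, 1, 1

Row a=1, b=1, c=0: not not ((b iff (c implies a)) xor c) = 1, (not (((a iff c) xor a) iff b) xor c) = 0, so the formula = 0.
Row a=1, b=0, c=1: not not ((b iff (c implies a)) xor c) = 1, (not (((a iff c) xor a) iff b) xor c) = 1, so the formula = 1.
Row a=0, b=0, c=0: not not ((b iff (c implies a)) xor c) = 0, (not (((a iff c) xor a) iff b) xor c) = 1, so the formula = 1.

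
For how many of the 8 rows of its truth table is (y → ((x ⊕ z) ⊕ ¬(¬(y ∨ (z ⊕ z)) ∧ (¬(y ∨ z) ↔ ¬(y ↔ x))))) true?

x | y | z || (x ⊕ z) | (z ⊕ z) | (y ∨ (z ⊕ z)) | ¬(y ∨ (z ⊕ z)) | (y ∨ z) | ¬(y ∨ z) | (y ↔ x) | ¬(y ↔ x) | (¬(y ∨ z) ↔ ¬(y ↔ x)) | φ
F | F | F ||    F    |    F    |       F       |       T        |    F    |    T     |    T    |    F     |           F           | T
F | F | T ||    T    |    F    |       F       |       T        |    T    |    F     |    T    |    F     |           T           | T
F | T | F ||    F    |    F    |       T       |       F        |    T    |    F     |    F    |    T     |           F           | T
F | T | T ||    T    |    F    |       T       |       F        |    T    |    F     |    F    |    T     |           F           | F
T | F | F ||    T    |    F    |       F       |       T        |    F    |    T     |    F    |    T     |           T           | T
T | F | T ||    F    |    F    |       F       |       T        |    T    |    F     |    F    |    T     |           F           | T
T | T | F ||    T    |    F    |       T       |       F        |    T    |    F     |    T    |    F     |           T           | F
T | T | T ||    F    |    F    |       T       |       F        |    T    |    F     |    T    |    F     |           T           | T
The formula is true on 6 of the 8 rows.

6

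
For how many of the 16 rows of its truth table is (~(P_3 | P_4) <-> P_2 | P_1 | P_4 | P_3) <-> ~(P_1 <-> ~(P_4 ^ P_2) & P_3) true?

P_1  P_2  P_3  P_4  |  φ
 1    1    1    1   |  1
 1    1    1    0   |  0
 1    1    0    1   |  0
 1    1    0    0   |  1
 1    0    1    1   |  0
 1    0    1    0   |  1
 1    0    0    1   |  0
 1    0    0    0   |  1
 0    1    1    1   |  0
 0    1    1    0   |  1
 0    1    0    1   |  1
 0    1    0    0   |  0
 0    0    1    1   |  1
 0    0    1    0   |  0
 0    0    0    1   |  1
 0    0    0    0   |  1
The formula is true on 9 of the 16 rows.

9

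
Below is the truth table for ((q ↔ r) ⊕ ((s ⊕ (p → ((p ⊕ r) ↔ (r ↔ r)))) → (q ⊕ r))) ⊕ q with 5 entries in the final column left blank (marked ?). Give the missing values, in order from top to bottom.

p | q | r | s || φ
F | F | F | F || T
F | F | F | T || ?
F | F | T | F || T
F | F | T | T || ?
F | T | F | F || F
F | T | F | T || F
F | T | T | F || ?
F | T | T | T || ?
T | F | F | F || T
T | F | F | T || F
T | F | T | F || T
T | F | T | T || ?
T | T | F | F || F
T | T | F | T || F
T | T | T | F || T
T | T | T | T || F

Row p=F, q=F, r=F, s=T: ((q ↔ r) ⊕ ((s ⊕ (p → ((p ⊕ r) ↔ (r ↔ r)))) → (q ⊕ r))) = F, so the formula = F.
Row p=F, q=F, r=T, s=T: ((q ↔ r) ⊕ ((s ⊕ (p → ((p ⊕ r) ↔ (r ↔ r)))) → (q ⊕ r))) = T, so the formula = T.
Row p=F, q=T, r=T, s=F: ((q ↔ r) ⊕ ((s ⊕ (p → ((p ⊕ r) ↔ (r ↔ r)))) → (q ⊕ r))) = T, so the formula = F.
Row p=F, q=T, r=T, s=T: ((q ↔ r) ⊕ ((s ⊕ (p → ((p ⊕ r) ↔ (r ↔ r)))) → (q ⊕ r))) = F, so the formula = T.
Row p=T, q=F, r=T, s=T: ((q ↔ r) ⊕ ((s ⊕ (p → ((p ⊕ r) ↔ (r ↔ r)))) → (q ⊕ r))) = T, so the formula = T.

F, T, F, T, T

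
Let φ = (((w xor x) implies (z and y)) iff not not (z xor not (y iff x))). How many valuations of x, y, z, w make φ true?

8

x | y | z | w | φ
- | - | - | - | -
0 | 0 | 0 | 0 | 0
0 | 0 | 0 | 1 | 1
0 | 0 | 1 | 0 | 1
0 | 0 | 1 | 1 | 0
0 | 1 | 0 | 0 | 1
0 | 1 | 0 | 1 | 0
0 | 1 | 1 | 0 | 0
0 | 1 | 1 | 1 | 0
1 | 0 | 0 | 0 | 0
1 | 0 | 0 | 1 | 1
1 | 0 | 1 | 0 | 1
1 | 0 | 1 | 1 | 0
1 | 1 | 0 | 0 | 1
1 | 1 | 0 | 1 | 0
1 | 1 | 1 | 0 | 1
1 | 1 | 1 | 1 | 1
The formula is true on 8 of the 16 rows.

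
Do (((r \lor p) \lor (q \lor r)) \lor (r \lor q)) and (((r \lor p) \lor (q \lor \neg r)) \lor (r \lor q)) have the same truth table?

p | q | r | φ | ψ
- | - | - | - | -
T | T | T | T | T
T | T | F | T | T
T | F | T | T | T
T | F | F | T | T
F | T | T | T | T
F | T | F | T | T
F | F | T | T | T
F | F | F | F | T
The columns differ at p=F, q=F, r=F (φ=F, ψ=T), so they are not equivalent.

not equivalent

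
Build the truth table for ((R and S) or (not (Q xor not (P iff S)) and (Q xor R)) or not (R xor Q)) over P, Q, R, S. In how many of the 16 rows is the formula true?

13

P  Q  R  S  |  φ
T  T  T  T  |  T
T  T  T  F  |  T
T  T  F  T  |  F
T  T  F  F  |  T
T  F  T  T  |  T
T  F  T  F  |  F
T  F  F  T  |  T
T  F  F  F  |  T
F  T  T  T  |  T
F  T  T  F  |  T
F  T  F  T  |  T
F  T  F  F  |  F
F  F  T  T  |  T
F  F  T  F  |  T
F  F  F  T  |  T
F  F  F  F  |  T
The formula is true on 13 of the 16 rows.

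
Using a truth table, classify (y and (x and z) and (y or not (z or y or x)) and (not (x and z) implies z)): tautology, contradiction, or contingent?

contingent

x  y  z  |  φ
T  T  T  |  T
T  T  F  |  F
T  F  T  |  F
T  F  F  |  F
F  T  T  |  F
F  T  F  |  F
F  F  T  |  F
F  F  F  |  F
1 of 8 rows are T, so the formula is contingent.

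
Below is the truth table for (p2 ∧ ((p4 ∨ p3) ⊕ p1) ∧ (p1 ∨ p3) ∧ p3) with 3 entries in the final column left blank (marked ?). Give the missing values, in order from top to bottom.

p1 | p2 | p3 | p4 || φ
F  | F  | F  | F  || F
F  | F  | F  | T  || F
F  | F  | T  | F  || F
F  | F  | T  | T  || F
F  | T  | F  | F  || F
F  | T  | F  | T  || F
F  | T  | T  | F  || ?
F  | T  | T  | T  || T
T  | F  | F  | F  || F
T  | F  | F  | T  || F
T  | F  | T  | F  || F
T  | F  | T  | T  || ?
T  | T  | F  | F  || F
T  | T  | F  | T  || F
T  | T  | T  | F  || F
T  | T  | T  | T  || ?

Row p1=F, p2=T, p3=T, p4=F: ((p4 ∨ p3) ⊕ p1) = T, (p1 ∨ p3) = T, so the formula = T.
Row p1=T, p2=F, p3=T, p4=T: ((p4 ∨ p3) ⊕ p1) = F, (p1 ∨ p3) = T, so the formula = F.
Row p1=T, p2=T, p3=T, p4=T: ((p4 ∨ p3) ⊕ p1) = F, (p1 ∨ p3) = T, so the formula = F.

T, F, F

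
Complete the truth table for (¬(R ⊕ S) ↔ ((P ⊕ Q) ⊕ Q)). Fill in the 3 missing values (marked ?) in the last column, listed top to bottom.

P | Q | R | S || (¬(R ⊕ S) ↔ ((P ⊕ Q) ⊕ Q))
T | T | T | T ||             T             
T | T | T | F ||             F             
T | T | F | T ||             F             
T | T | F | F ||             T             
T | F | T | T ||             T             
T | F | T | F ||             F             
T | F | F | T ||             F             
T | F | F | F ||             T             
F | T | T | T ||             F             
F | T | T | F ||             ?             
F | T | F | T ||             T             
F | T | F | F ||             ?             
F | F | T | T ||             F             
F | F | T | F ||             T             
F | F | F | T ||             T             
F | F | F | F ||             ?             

Row P=F, Q=T, R=T, S=F: ¬(R ⊕ S) = F, ((P ⊕ Q) ⊕ Q) = F, so (¬(R ⊕ S) ↔ ((P ⊕ Q) ⊕ Q)) = T.
Row P=F, Q=T, R=F, S=F: ¬(R ⊕ S) = T, ((P ⊕ Q) ⊕ Q) = F, so (¬(R ⊕ S) ↔ ((P ⊕ Q) ⊕ Q)) = F.
Row P=F, Q=F, R=F, S=F: ¬(R ⊕ S) = T, ((P ⊕ Q) ⊕ Q) = F, so (¬(R ⊕ S) ↔ ((P ⊕ Q) ⊕ Q)) = F.

T, F, F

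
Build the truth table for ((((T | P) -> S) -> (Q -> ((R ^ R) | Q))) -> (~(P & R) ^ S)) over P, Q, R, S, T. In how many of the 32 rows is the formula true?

16

P | Q | R | S | T | φ
- | - | - | - | - | -
T | T | T | T | T | T
T | T | T | T | F | T
T | T | T | F | T | F
T | T | T | F | F | F
T | T | F | T | T | F
T | T | F | T | F | F
T | T | F | F | T | T
T | T | F | F | F | T
T | F | T | T | T | T
T | F | T | T | F | T
T | F | T | F | T | F
T | F | T | F | F | F
T | F | F | T | T | F
T | F | F | T | F | F
T | F | F | F | T | T
T | F | F | F | F | T
F | T | T | T | T | F
F | T | T | T | F | F
F | T | T | F | T | T
F | T | T | F | F | T
F | T | F | T | T | F
F | T | F | T | F | F
F | T | F | F | T | T
F | T | F | F | F | T
F | F | T | T | T | F
F | F | T | T | F | F
F | F | T | F | T | T
F | F | T | F | F | T
F | F | F | T | T | F
F | F | F | T | F | F
F | F | F | F | T | T
F | F | F | F | F | T
The formula is true on 16 of the 32 rows.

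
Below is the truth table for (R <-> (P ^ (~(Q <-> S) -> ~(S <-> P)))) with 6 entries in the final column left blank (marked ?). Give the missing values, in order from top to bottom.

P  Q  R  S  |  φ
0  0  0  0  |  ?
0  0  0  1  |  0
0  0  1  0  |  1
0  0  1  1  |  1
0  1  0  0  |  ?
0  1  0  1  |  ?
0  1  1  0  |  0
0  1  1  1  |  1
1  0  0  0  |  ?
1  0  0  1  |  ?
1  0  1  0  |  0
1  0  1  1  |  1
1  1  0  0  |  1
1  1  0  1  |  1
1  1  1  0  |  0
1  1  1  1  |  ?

Row P=0, Q=0, R=0, S=0: (P ^ (~(Q <-> S) -> ~(S <-> P))) = 1, so the formula = 0.
Row P=0, Q=1, R=0, S=0: (P ^ (~(Q <-> S) -> ~(S <-> P))) = 0, so the formula = 1.
Row P=0, Q=1, R=0, S=1: (P ^ (~(Q <-> S) -> ~(S <-> P))) = 1, so the formula = 0.
Row P=1, Q=0, R=0, S=0: (P ^ (~(Q <-> S) -> ~(S <-> P))) = 0, so the formula = 1.
Row P=1, Q=0, R=0, S=1: (P ^ (~(Q <-> S) -> ~(S <-> P))) = 1, so the formula = 0.
Row P=1, Q=1, R=1, S=1: (P ^ (~(Q <-> S) -> ~(S <-> P))) = 0, so the formula = 0.

0, 1, 0, 1, 0, 0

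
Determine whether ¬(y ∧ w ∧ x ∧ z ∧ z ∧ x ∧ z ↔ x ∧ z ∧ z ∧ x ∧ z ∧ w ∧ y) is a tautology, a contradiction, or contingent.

x  y  z  w  |  φ
F  F  F  F  |  F
F  F  F  T  |  F
F  F  T  F  |  F
F  F  T  T  |  F
F  T  F  F  |  F
F  T  F  T  |  F
F  T  T  F  |  F
F  T  T  T  |  F
T  F  F  F  |  F
T  F  F  T  |  F
T  F  T  F  |  F
T  F  T  T  |  F
T  T  F  F  |  F
T  T  F  T  |  F
T  T  T  F  |  F
T  T  T  T  |  F
Every row is F, so the formula is a contradiction.

contradiction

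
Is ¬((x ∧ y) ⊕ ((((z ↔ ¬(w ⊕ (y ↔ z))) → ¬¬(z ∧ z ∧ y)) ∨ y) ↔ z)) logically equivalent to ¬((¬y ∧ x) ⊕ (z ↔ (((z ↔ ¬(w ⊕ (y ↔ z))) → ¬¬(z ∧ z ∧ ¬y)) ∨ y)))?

not equivalent

x | y | z | w || φ | ψ
0 | 0 | 0 | 0 || 0 | 0
0 | 0 | 0 | 1 || 1 | 1
0 | 0 | 1 | 0 || 1 | 0
0 | 0 | 1 | 1 || 0 | 0
0 | 1 | 0 | 0 || 1 | 1
0 | 1 | 0 | 1 || 1 | 1
0 | 1 | 1 | 0 || 0 | 0
0 | 1 | 1 | 1 || 0 | 0
1 | 0 | 0 | 0 || 0 | 1
1 | 0 | 0 | 1 || 1 | 0
1 | 0 | 1 | 0 || 1 | 1
1 | 0 | 1 | 1 || 0 | 1
1 | 1 | 0 | 0 || 0 | 1
1 | 1 | 0 | 1 || 0 | 1
1 | 1 | 1 | 0 || 1 | 0
1 | 1 | 1 | 1 || 1 | 0
The columns differ at x=0, y=0, z=1, w=0 (φ=1, ψ=0), so they are not equivalent.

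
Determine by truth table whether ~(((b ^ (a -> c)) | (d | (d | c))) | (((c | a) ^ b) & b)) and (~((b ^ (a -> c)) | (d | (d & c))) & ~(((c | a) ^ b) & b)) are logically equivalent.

not equivalent

a | b | c | d | φ | ψ
- | - | - | - | - | -
F | F | F | F | F | F
F | F | F | T | F | F
F | F | T | F | F | F
F | F | T | T | F | F
F | T | F | F | F | F
F | T | F | T | F | F
F | T | T | F | F | T
F | T | T | T | F | F
T | F | F | F | T | T
T | F | F | T | F | F
T | F | T | F | F | F
T | F | T | T | F | F
T | T | F | F | F | F
T | T | F | T | F | F
T | T | T | F | F | T
T | T | T | T | F | F
The columns differ at a=F, b=T, c=T, d=F (φ=F, ψ=T), so they are not equivalent.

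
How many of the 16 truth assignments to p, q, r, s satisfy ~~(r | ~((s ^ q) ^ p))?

12

p  q  r  s     (s ^ q)  ((s ^ q) ^ p)  ~((s ^ q) ^ p)  (r | ~((s ^ q) ^ p))  ~(r | ~((s ^ q) ^ p))  ~~(r | ~((s ^ q) ^ p))
F  F  F  F        F           F              T                  T                      F                      T           
F  F  F  T        T           T              F                  F                      T                      F           
F  F  T  F        F           F              T                  T                      F                      T           
F  F  T  T        T           T              F                  T                      F                      T           
F  T  F  F        T           T              F                  F                      T                      F           
F  T  F  T        F           F              T                  T                      F                      T           
F  T  T  F        T           T              F                  T                      F                      T           
F  T  T  T        F           F              T                  T                      F                      T           
T  F  F  F        F           T              F                  F                      T                      F           
T  F  F  T        T           F              T                  T                      F                      T           
T  F  T  F        F           T              F                  T                      F                      T           
T  F  T  T        T           F              T                  T                      F                      T           
T  T  F  F        T           F              T                  T                      F                      T           
T  T  F  T        F           T              F                  F                      T                      F           
T  T  T  F        T           F              T                  T                      F                      T           
T  T  T  T        F           T              F                  T                      F                      T           
The formula is true on 12 of the 16 rows.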